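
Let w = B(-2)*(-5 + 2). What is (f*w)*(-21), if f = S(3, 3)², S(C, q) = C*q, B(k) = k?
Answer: -10206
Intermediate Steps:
w = 6 (w = -2*(-5 + 2) = -2*(-3) = 6)
f = 81 (f = (3*3)² = 9² = 81)
(f*w)*(-21) = (81*6)*(-21) = 486*(-21) = -10206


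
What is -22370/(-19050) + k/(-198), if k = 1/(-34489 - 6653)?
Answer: 6074287799/5172783660 ≈ 1.1743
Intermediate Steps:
k = -1/41142 (k = 1/(-41142) = -1/41142 ≈ -2.4306e-5)
-22370/(-19050) + k/(-198) = -22370/(-19050) - 1/41142/(-198) = -22370*(-1/19050) - 1/41142*(-1/198) = 2237/1905 + 1/8146116 = 6074287799/5172783660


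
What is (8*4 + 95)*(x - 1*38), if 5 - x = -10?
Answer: -2921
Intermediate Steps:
x = 15 (x = 5 - 1*(-10) = 5 + 10 = 15)
(8*4 + 95)*(x - 1*38) = (8*4 + 95)*(15 - 1*38) = (32 + 95)*(15 - 38) = 127*(-23) = -2921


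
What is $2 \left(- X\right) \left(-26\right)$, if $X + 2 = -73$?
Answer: $-3900$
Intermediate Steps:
$X = -75$ ($X = -2 - 73 = -75$)
$2 \left(- X\right) \left(-26\right) = 2 \left(\left(-1\right) \left(-75\right)\right) \left(-26\right) = 2 \cdot 75 \left(-26\right) = 150 \left(-26\right) = -3900$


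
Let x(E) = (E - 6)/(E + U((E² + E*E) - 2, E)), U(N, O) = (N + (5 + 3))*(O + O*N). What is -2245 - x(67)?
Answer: -12130874838196/5403507723 ≈ -2245.0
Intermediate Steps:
U(N, O) = (8 + N)*(O + N*O) (U(N, O) = (N + 8)*(O + N*O) = (8 + N)*(O + N*O))
x(E) = (-6 + E)/(E + E*(-10 + (-2 + 2*E²)² + 18*E²)) (x(E) = (E - 6)/(E + E*(8 + ((E² + E*E) - 2)² + 9*((E² + E*E) - 2))) = (-6 + E)/(E + E*(8 + ((E² + E²) - 2)² + 9*((E² + E²) - 2))) = (-6 + E)/(E + E*(8 + (2*E² - 2)² + 9*(2*E² - 2))) = (-6 + E)/(E + E*(8 + (-2 + 2*E²)² + 9*(-2 + 2*E²))) = (-6 + E)/(E + E*(8 + (-2 + 2*E²)² + (-18 + 18*E²))) = (-6 + E)/(E + E*(-10 + (-2 + 2*E²)² + 18*E²)))
-2245 - x(67) = -2245 - (-6 + 67)/(67*(-5 + 4*67⁴ + 10*67²)) = -2245 - 61/(67*(-5 + 4*20151121 + 10*4489)) = -2245 - 61/(67*(-5 + 80604484 + 44890)) = -2245 - 61/(67*80649369) = -2245 - 1*61/5403507723 = -2245 - 61/5403507723 = -12130874838196/5403507723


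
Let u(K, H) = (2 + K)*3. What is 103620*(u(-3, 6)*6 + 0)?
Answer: -1865160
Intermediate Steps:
u(K, H) = 6 + 3*K
103620*(u(-3, 6)*6 + 0) = 103620*((6 + 3*(-3))*6 + 0) = 103620*((6 - 9)*6 + 0) = 103620*(-3*6 + 0) = 103620*(-18 + 0) = 103620*(-18) = -1865160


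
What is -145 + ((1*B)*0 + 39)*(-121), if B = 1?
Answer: -4864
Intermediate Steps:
-145 + ((1*B)*0 + 39)*(-121) = -145 + ((1*1)*0 + 39)*(-121) = -145 + (1*0 + 39)*(-121) = -145 + (0 + 39)*(-121) = -145 + 39*(-121) = -145 - 4719 = -4864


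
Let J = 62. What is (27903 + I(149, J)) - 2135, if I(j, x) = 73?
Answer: 25841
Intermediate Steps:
(27903 + I(149, J)) - 2135 = (27903 + 73) - 2135 = 27976 - 2135 = 25841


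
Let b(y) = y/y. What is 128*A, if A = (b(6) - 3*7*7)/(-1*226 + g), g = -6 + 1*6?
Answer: 9344/113 ≈ 82.690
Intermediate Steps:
g = 0 (g = -6 + 6 = 0)
b(y) = 1
A = 73/113 (A = (1 - 3*7*7)/(-1*226 + 0) = (1 - 21*7)/(-226 + 0) = (1 - 147)/(-226) = -146*(-1/226) = 73/113 ≈ 0.64602)
128*A = 128*(73/113) = 9344/113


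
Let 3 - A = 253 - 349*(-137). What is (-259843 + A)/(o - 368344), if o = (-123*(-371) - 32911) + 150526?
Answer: 153953/102548 ≈ 1.5013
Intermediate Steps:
A = -48063 (A = 3 - (253 - 349*(-137)) = 3 - (253 + 47813) = 3 - 1*48066 = 3 - 48066 = -48063)
o = 163248 (o = (45633 - 32911) + 150526 = 12722 + 150526 = 163248)
(-259843 + A)/(o - 368344) = (-259843 - 48063)/(163248 - 368344) = -307906/(-205096) = -307906*(-1/205096) = 153953/102548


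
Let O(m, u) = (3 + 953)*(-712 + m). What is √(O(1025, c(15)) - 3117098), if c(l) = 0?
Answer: I*√2817870 ≈ 1678.7*I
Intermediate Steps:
O(m, u) = -680672 + 956*m (O(m, u) = 956*(-712 + m) = -680672 + 956*m)
√(O(1025, c(15)) - 3117098) = √((-680672 + 956*1025) - 3117098) = √((-680672 + 979900) - 3117098) = √(299228 - 3117098) = √(-2817870) = I*√2817870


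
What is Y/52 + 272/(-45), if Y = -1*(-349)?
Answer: 1561/2340 ≈ 0.66709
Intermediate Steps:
Y = 349
Y/52 + 272/(-45) = 349/52 + 272/(-45) = 349*(1/52) + 272*(-1/45) = 349/52 - 272/45 = 1561/2340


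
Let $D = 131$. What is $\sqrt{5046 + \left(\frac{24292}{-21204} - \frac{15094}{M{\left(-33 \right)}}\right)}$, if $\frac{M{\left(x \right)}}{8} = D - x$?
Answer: $\frac{\sqrt{422686043197709}}{289788} \approx 70.946$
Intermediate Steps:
$M{\left(x \right)} = 1048 - 8 x$ ($M{\left(x \right)} = 8 \left(131 - x\right) = 1048 - 8 x$)
$\sqrt{5046 + \left(\frac{24292}{-21204} - \frac{15094}{M{\left(-33 \right)}}\right)} = \sqrt{5046 + \left(\frac{24292}{-21204} - \frac{15094}{1048 - -264}\right)} = \sqrt{5046 + \left(24292 \left(- \frac{1}{21204}\right) - \frac{15094}{1048 + 264}\right)} = \sqrt{5046 - \left(\frac{6073}{5301} + \frac{15094}{1312}\right)} = \sqrt{5046 - \frac{43990535}{3477456}} = \sqrt{\frac{17503252441}{3477456}} = \frac{\sqrt{422686043197709}}{289788}$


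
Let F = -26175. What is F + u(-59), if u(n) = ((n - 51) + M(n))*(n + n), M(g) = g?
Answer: -6233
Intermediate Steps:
u(n) = 2*n*(-51 + 2*n) (u(n) = ((n - 51) + n)*(n + n) = ((-51 + n) + n)*(2*n) = (-51 + 2*n)*(2*n) = 2*n*(-51 + 2*n))
F + u(-59) = -26175 + 2*(-59)*(-51 + 2*(-59)) = -26175 + 2*(-59)*(-51 - 118) = -26175 + 2*(-59)*(-169) = -26175 + 19942 = -6233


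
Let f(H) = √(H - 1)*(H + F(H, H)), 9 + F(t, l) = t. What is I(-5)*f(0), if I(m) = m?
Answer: 45*I ≈ 45.0*I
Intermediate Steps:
F(t, l) = -9 + t
f(H) = √(-1 + H)*(-9 + 2*H) (f(H) = √(H - 1)*(H + (-9 + H)) = √(-1 + H)*(-9 + 2*H))
I(-5)*f(0) = -5*√(-1 + 0)*(-9 + 2*0) = -5*√(-1)*(-9 + 0) = -5*I*(-9) = -(-45)*I = 45*I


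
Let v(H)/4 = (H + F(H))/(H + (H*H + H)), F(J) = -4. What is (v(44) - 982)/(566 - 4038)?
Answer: 124213/439208 ≈ 0.28281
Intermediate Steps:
v(H) = 4*(-4 + H)/(H² + 2*H) (v(H) = 4*((H - 4)/(H + (H*H + H))) = 4*((-4 + H)/(H + (H² + H))) = 4*((-4 + H)/(H + (H + H²))) = 4*((-4 + H)/(H² + 2*H)) = 4*(-4 + H)/(H² + 2*H))
(v(44) - 982)/(566 - 4038) = (4*(-4 + 44)/(44*(2 + 44)) - 982)/(566 - 4038) = (4*(1/44)*40/46 - 982)/(-3472) = (4*(1/44)*(1/46)*40 - 982)*(-1/3472) = (20/253 - 982)*(-1/3472) = -248426/253*(-1/3472) = 124213/439208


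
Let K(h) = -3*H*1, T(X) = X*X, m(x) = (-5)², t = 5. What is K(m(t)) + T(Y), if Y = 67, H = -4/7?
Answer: 31435/7 ≈ 4490.7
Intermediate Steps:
m(x) = 25
H = -4/7 (H = -4*⅐ = -4/7 ≈ -0.57143)
T(X) = X²
K(h) = 12/7 (K(h) = -3*(-4/7)*1 = (12/7)*1 = 12/7)
K(m(t)) + T(Y) = 12/7 + 67² = 12/7 + 4489 = 31435/7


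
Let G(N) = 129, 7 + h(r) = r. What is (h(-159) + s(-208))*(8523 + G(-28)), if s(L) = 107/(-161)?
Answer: -33165588/23 ≈ -1.4420e+6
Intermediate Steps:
h(r) = -7 + r
s(L) = -107/161 (s(L) = 107*(-1/161) = -107/161)
(h(-159) + s(-208))*(8523 + G(-28)) = ((-7 - 159) - 107/161)*(8523 + 129) = (-166 - 107/161)*8652 = -26833/161*8652 = -33165588/23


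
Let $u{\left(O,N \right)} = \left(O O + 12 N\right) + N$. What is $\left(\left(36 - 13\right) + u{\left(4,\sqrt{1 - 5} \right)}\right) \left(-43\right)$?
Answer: $-1677 - 1118 i \approx -1677.0 - 1118.0 i$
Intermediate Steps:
$u{\left(O,N \right)} = O^{2} + 13 N$ ($u{\left(O,N \right)} = \left(O^{2} + 12 N\right) + N = O^{2} + 13 N$)
$\left(\left(36 - 13\right) + u{\left(4,\sqrt{1 - 5} \right)}\right) \left(-43\right) = \left(\left(36 - 13\right) + \left(4^{2} + 13 \sqrt{1 - 5}\right)\right) \left(-43\right) = \left(23 + \left(16 + 13 \sqrt{-4}\right)\right) \left(-43\right) = \left(23 + \left(16 + 13 \cdot 2 i\right)\right) \left(-43\right) = \left(23 + \left(16 + 26 i\right)\right) \left(-43\right) = \left(39 + 26 i\right) \left(-43\right) = -1677 - 1118 i$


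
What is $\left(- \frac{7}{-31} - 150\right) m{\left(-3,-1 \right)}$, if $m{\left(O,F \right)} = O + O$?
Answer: $\frac{27858}{31} \approx 898.65$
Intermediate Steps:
$m{\left(O,F \right)} = 2 O$
$\left(- \frac{7}{-31} - 150\right) m{\left(-3,-1 \right)} = \left(- \frac{7}{-31} - 150\right) 2 \left(-3\right) = \left(\left(-7\right) \left(- \frac{1}{31}\right) - 150\right) \left(-6\right) = \left(\frac{7}{31} - 150\right) \left(-6\right) = \left(- \frac{4643}{31}\right) \left(-6\right) = \frac{27858}{31}$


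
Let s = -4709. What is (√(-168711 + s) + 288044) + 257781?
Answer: 545825 + 2*I*√43355 ≈ 5.4583e+5 + 416.44*I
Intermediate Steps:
(√(-168711 + s) + 288044) + 257781 = (√(-168711 - 4709) + 288044) + 257781 = (√(-173420) + 288044) + 257781 = (2*I*√43355 + 288044) + 257781 = (288044 + 2*I*√43355) + 257781 = 545825 + 2*I*√43355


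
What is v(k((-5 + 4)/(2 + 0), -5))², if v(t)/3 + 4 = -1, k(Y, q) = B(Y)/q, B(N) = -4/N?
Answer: 225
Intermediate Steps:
k(Y, q) = -4/(Y*q) (k(Y, q) = (-4/Y)/q = -4/(Y*q))
v(t) = -15 (v(t) = -12 + 3*(-1) = -12 - 3 = -15)
v(k((-5 + 4)/(2 + 0), -5))² = (-15)² = 225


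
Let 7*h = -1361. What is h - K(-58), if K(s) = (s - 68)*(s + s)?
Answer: -103673/7 ≈ -14810.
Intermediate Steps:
h = -1361/7 (h = (⅐)*(-1361) = -1361/7 ≈ -194.43)
K(s) = 2*s*(-68 + s) (K(s) = (-68 + s)*(2*s) = 2*s*(-68 + s))
h - K(-58) = -1361/7 - 2*(-58)*(-68 - 58) = -1361/7 - 2*(-58)*(-126) = -1361/7 - 1*14616 = -1361/7 - 14616 = -103673/7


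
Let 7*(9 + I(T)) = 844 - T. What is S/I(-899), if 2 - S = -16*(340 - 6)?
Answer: 891/40 ≈ 22.275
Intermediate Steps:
I(T) = 781/7 - T/7 (I(T) = -9 + (844 - T)/7 = -9 + (844/7 - T/7) = 781/7 - T/7)
S = 5346 (S = 2 - (-16)*(340 - 6) = 2 - (-16)*334 = 2 - 1*(-5344) = 2 + 5344 = 5346)
S/I(-899) = 5346/(781/7 - 1/7*(-899)) = 5346/(781/7 + 899/7) = 5346/240 = 5346*(1/240) = 891/40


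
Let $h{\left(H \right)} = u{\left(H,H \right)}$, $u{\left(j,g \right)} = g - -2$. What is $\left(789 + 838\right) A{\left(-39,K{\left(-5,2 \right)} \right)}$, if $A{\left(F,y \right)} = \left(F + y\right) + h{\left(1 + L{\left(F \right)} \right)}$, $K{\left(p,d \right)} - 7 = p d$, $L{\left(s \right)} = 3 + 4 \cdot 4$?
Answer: $-32540$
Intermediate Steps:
$L{\left(s \right)} = 19$ ($L{\left(s \right)} = 3 + 16 = 19$)
$K{\left(p,d \right)} = 7 + d p$ ($K{\left(p,d \right)} = 7 + p d = 7 + d p$)
$u{\left(j,g \right)} = 2 + g$ ($u{\left(j,g \right)} = g + 2 = 2 + g$)
$h{\left(H \right)} = 2 + H$
$A{\left(F,y \right)} = 22 + F + y$ ($A{\left(F,y \right)} = \left(F + y\right) + \left(2 + \left(1 + 19\right)\right) = \left(F + y\right) + \left(2 + 20\right) = \left(F + y\right) + 22 = 22 + F + y$)
$\left(789 + 838\right) A{\left(-39,K{\left(-5,2 \right)} \right)} = \left(789 + 838\right) \left(22 - 39 + \left(7 + 2 \left(-5\right)\right)\right) = 1627 \left(22 - 39 + \left(7 - 10\right)\right) = 1627 \left(22 - 39 - 3\right) = 1627 \left(-20\right) = -32540$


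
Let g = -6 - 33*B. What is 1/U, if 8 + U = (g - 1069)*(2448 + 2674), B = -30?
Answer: -1/435378 ≈ -2.2969e-6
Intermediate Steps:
g = 984 (g = -6 - 33*(-30) = -6 + 990 = 984)
U = -435378 (U = -8 + (984 - 1069)*(2448 + 2674) = -8 - 85*5122 = -8 - 435370 = -435378)
1/U = 1/(-435378) = -1/435378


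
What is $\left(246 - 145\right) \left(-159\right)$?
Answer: $-16059$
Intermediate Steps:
$\left(246 - 145\right) \left(-159\right) = 101 \left(-159\right) = -16059$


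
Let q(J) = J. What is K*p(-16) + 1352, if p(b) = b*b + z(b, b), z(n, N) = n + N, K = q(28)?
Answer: 7624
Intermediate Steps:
K = 28
z(n, N) = N + n
p(b) = b**2 + 2*b (p(b) = b*b + (b + b) = b**2 + 2*b)
K*p(-16) + 1352 = 28*(-16*(2 - 16)) + 1352 = 28*(-16*(-14)) + 1352 = 28*224 + 1352 = 6272 + 1352 = 7624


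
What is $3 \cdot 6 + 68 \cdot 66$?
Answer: $4506$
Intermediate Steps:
$3 \cdot 6 + 68 \cdot 66 = 18 + 4488 = 4506$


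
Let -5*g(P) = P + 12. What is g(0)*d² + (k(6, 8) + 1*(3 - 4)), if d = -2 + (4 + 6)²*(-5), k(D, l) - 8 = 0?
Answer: -3024013/5 ≈ -6.0480e+5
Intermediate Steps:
k(D, l) = 8 (k(D, l) = 8 + 0 = 8)
g(P) = -12/5 - P/5 (g(P) = -(P + 12)/5 = -(12 + P)/5 = -12/5 - P/5)
d = -502 (d = -2 + 10²*(-5) = -2 + 100*(-5) = -2 - 500 = -502)
g(0)*d² + (k(6, 8) + 1*(3 - 4)) = (-12/5 - ⅕*0)*(-502)² + (8 + 1*(3 - 4)) = (-12/5 + 0)*252004 + (8 + 1*(-1)) = -12/5*252004 + (8 - 1) = -3024048/5 + 7 = -3024013/5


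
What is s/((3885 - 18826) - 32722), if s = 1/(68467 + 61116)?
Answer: -1/6176314529 ≈ -1.6191e-10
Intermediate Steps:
s = 1/129583 ≈ 7.7171e-6
s/((3885 - 18826) - 32722) = 1/(129583*((3885 - 18826) - 32722)) = 1/(129583*(-14941 - 32722)) = (1/129583)/(-47663) = (1/129583)*(-1/47663) = -1/6176314529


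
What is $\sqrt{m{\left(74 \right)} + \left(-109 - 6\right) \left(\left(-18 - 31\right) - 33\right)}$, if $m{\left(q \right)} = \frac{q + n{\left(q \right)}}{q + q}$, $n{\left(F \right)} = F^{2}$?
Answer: $\frac{\sqrt{37870}}{2} \approx 97.301$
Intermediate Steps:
$m{\left(q \right)} = \frac{q + q^{2}}{2 q}$ ($m{\left(q \right)} = \frac{q + q^{2}}{q + q} = \frac{q + q^{2}}{2 q}$)
$\sqrt{m{\left(74 \right)} + \left(-109 - 6\right) \left(\left(-18 - 31\right) - 33\right)} = \sqrt{\left(\frac{1}{2} + \frac{1}{2} \cdot 74\right) + \left(-109 - 6\right) \left(\left(-18 - 31\right) - 33\right)} = \sqrt{\left(\frac{1}{2} + 37\right) - 115 \left(-49 - 33\right)} = \sqrt{\frac{75}{2} - -9430} = \sqrt{\frac{75}{2} + 9430} = \sqrt{\frac{18935}{2}} = \frac{\sqrt{37870}}{2}$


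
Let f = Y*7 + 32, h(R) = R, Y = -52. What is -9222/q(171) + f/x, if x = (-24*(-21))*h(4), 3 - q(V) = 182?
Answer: 4633031/90216 ≈ 51.355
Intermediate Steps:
q(V) = -179 (q(V) = 3 - 1*182 = 3 - 182 = -179)
x = 2016 (x = -24*(-21)*4 = 504*4 = 2016)
f = -332 (f = -52*7 + 32 = -364 + 32 = -332)
-9222/q(171) + f/x = -9222/(-179) - 332/2016 = -9222*(-1/179) - 332*1/2016 = 9222/179 - 83/504 = 4633031/90216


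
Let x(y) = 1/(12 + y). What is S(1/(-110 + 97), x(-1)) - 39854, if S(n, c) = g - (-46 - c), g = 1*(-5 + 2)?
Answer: -437920/11 ≈ -39811.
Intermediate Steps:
g = -3 (g = 1*(-3) = -3)
S(n, c) = 43 + c (S(n, c) = -3 - (-46 - c) = -3 + (46 + c) = 43 + c)
S(1/(-110 + 97), x(-1)) - 39854 = (43 + 1/(12 - 1)) - 39854 = (43 + 1/11) - 39854 = 474/11 - 39854 = -437920/11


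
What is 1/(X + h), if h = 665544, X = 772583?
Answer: 1/1438127 ≈ 6.9535e-7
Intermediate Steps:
1/(X + h) = 1/(772583 + 665544) = 1/1438127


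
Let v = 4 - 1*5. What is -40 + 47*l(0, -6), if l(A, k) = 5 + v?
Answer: 148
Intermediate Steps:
v = -1 (v = 4 - 5 = -1)
l(A, k) = 4 (l(A, k) = 5 - 1 = 4)
-40 + 47*l(0, -6) = -40 + 47*4 = -40 + 188 = 148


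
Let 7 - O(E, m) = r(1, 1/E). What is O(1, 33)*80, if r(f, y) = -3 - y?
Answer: 880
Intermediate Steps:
O(E, m) = 10 + 1/E (O(E, m) = 7 - (-3 - 1/E) = 7 + (3 + 1/E) = 10 + 1/E)
O(1, 33)*80 = (10 + 1/1)*80 = (10 + 1)*80 = 11*80 = 880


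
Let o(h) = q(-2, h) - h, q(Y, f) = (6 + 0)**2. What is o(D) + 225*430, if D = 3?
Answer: 96783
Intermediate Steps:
q(Y, f) = 36 (q(Y, f) = 6**2 = 36)
o(h) = 36 - h
o(D) + 225*430 = (36 - 1*3) + 225*430 = (36 - 3) + 96750 = 33 + 96750 = 96783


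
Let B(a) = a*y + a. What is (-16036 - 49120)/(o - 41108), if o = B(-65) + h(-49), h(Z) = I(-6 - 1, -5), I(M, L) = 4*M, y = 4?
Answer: 9308/5923 ≈ 1.5715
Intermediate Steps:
B(a) = 5*a (B(a) = a*4 + a = 4*a + a = 5*a)
h(Z) = -28 (h(Z) = 4*(-6 - 1) = 4*(-7) = -28)
o = -353 (o = 5*(-65) - 28 = -325 - 28 = -353)
(-16036 - 49120)/(o - 41108) = (-16036 - 49120)/(-353 - 41108) = -65156/(-41461) = -65156*(-1/41461) = 9308/5923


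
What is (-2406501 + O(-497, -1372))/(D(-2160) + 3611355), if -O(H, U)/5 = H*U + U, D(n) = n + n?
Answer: -5809061/3607035 ≈ -1.6105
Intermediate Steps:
D(n) = 2*n
O(H, U) = -5*U - 5*H*U (O(H, U) = -5*(H*U + U) = -5*(U + H*U) = -5*U - 5*H*U)
(-2406501 + O(-497, -1372))/(D(-2160) + 3611355) = (-2406501 - 5*(-1372)*(1 - 497))/(2*(-2160) + 3611355) = (-2406501 - 5*(-1372)*(-496))/(-4320 + 3611355) = (-2406501 - 3402560)/3607035 = -5809061*1/3607035 = -5809061/3607035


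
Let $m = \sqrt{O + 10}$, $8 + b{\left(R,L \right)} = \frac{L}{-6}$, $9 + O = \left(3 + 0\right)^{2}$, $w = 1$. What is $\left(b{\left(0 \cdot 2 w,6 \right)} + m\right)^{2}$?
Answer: $\left(9 - \sqrt{10}\right)^{2} \approx 34.079$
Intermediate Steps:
$O = 0$ ($O = -9 + \left(3 + 0\right)^{2} = -9 + 3^{2} = -9 + 9 = 0$)
$b{\left(R,L \right)} = -8 - \frac{L}{6}$ ($b{\left(R,L \right)} = -8 + \frac{L}{-6} = -8 + L \left(- \frac{1}{6}\right) = -8 - \frac{L}{6}$)
$m = \sqrt{10}$ ($m = \sqrt{0 + 10} = \sqrt{10} \approx 3.1623$)
$\left(b{\left(0 \cdot 2 w,6 \right)} + m\right)^{2} = \left(\left(-8 - 1\right) + \sqrt{10}\right)^{2} = \left(-9 + \sqrt{10}\right)^{2}$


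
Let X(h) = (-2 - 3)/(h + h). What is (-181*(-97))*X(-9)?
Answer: 87785/18 ≈ 4876.9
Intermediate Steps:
X(h) = -5/(2*h) (X(h) = -5*1/(2*h) = -5/(2*h))
(-181*(-97))*X(-9) = (-181*(-97))*(-5/2/(-9)) = 17557*(-5/2*(-1/9)) = 17557*(5/18) = 87785/18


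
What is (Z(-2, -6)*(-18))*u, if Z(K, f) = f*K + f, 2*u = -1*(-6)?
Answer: -324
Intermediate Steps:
u = 3 (u = (-1*(-6))/2 = (½)*6 = 3)
Z(K, f) = f + K*f (Z(K, f) = K*f + f = f + K*f)
(Z(-2, -6)*(-18))*u = (-6*(1 - 2)*(-18))*3 = (-6*(-1)*(-18))*3 = (6*(-18))*3 = -108*3 = -324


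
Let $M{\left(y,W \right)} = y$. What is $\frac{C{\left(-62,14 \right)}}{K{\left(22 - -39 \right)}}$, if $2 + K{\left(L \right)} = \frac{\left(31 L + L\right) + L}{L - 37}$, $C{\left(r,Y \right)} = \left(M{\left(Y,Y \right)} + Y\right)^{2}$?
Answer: $\frac{6272}{655} \approx 9.5756$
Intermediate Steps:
$C{\left(r,Y \right)} = 4 Y^{2}$ ($C{\left(r,Y \right)} = \left(Y + Y\right)^{2} = \left(2 Y\right)^{2} = 4 Y^{2}$)
$K{\left(L \right)} = -2 + \frac{33 L}{-37 + L}$ ($K{\left(L \right)} = -2 + \frac{\left(31 L + L\right) + L}{L - 37} = -2 + \frac{32 L + L}{-37 + L} = -2 + \frac{33 L}{-37 + L}$)
$\frac{C{\left(-62,14 \right)}}{K{\left(22 - -39 \right)}} = \frac{4 \cdot 14^{2}}{\frac{1}{-37 + \left(22 - -39\right)} \left(74 + 31 \left(22 - -39\right)\right)} = \frac{4 \cdot 196}{\frac{1}{-37 + \left(22 + 39\right)} \left(74 + 31 \left(22 + 39\right)\right)} = \frac{784}{\frac{1}{-37 + 61} \left(74 + 31 \cdot 61\right)} = \frac{784}{\frac{1}{24} \left(74 + 1891\right)} = \frac{784}{\frac{1}{24} \cdot 1965} = \frac{784}{\frac{655}{8}} = 784 \cdot \frac{8}{655} = \frac{6272}{655}$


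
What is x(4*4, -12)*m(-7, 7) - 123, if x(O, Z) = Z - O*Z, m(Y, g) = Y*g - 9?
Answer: -10563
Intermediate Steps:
m(Y, g) = -9 + Y*g
x(O, Z) = Z - O*Z
x(4*4, -12)*m(-7, 7) - 123 = (-12*(1 - 4*4))*(-9 - 7*7) - 123 = (-12*(1 - 1*16))*(-9 - 49) - 123 = -12*(1 - 16)*(-58) - 123 = -12*(-15)*(-58) - 123 = 180*(-58) - 123 = -10440 - 123 = -10563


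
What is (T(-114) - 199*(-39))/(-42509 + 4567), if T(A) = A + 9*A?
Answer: -6621/37942 ≈ -0.17450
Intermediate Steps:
T(A) = 10*A
(T(-114) - 199*(-39))/(-42509 + 4567) = (10*(-114) - 199*(-39))/(-42509 + 4567) = (-1140 + 7761)/(-37942) = 6621*(-1/37942) = -6621/37942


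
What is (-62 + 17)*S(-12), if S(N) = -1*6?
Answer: 270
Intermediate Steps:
S(N) = -6
(-62 + 17)*S(-12) = (-62 + 17)*(-6) = -45*(-6) = 270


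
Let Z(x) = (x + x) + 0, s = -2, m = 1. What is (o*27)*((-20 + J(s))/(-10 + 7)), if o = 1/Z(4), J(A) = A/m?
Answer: 99/4 ≈ 24.750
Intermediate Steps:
J(A) = A (J(A) = A/1 = A*1 = A)
Z(x) = 2*x (Z(x) = 2*x + 0 = 2*x)
o = ⅛ (o = 1/(2*4) = 1/8 = ⅛ ≈ 0.12500)
(o*27)*((-20 + J(s))/(-10 + 7)) = ((⅛)*27)*((-20 - 2)/(-10 + 7)) = 27*(-22/(-3))/8 = 27*(-22*(-⅓))/8 = (27/8)*(22/3) = 99/4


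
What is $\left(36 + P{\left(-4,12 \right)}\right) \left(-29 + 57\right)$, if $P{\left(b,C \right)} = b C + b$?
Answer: $-448$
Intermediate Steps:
$P{\left(b,C \right)} = b + C b$ ($P{\left(b,C \right)} = C b + b = b + C b$)
$\left(36 + P{\left(-4,12 \right)}\right) \left(-29 + 57\right) = \left(36 - 4 \left(1 + 12\right)\right) \left(-29 + 57\right) = \left(36 - 52\right) 28 = \left(-16\right) 28 = -448$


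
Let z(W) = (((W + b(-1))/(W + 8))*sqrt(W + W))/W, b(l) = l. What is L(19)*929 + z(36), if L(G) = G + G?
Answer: 35302 + 35*sqrt(2)/264 ≈ 35302.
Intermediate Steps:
L(G) = 2*G
z(W) = sqrt(2)*(-1 + W)/(sqrt(W)*(8 + W)) (z(W) = (((W - 1)/(W + 8))*sqrt(W + W))/W = (((-1 + W)/(8 + W))*sqrt(2*W))/W = (((-1 + W)/(8 + W))*(sqrt(2)*sqrt(W)))/W = (sqrt(2)*sqrt(W)*(-1 + W)/(8 + W))/W = sqrt(2)*(-1 + W)/(sqrt(W)*(8 + W)))
L(19)*929 + z(36) = (2*19)*929 + sqrt(2)*(-1 + 36)/(sqrt(36)*(8 + 36)) = 38*929 + sqrt(2)*(1/6)*35/44 = 35302 + sqrt(2)*(1/6)*(1/44)*35 = 35302 + 35*sqrt(2)/264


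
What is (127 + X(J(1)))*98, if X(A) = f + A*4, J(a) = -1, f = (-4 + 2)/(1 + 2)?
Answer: 35966/3 ≈ 11989.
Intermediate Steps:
f = -⅔ (f = -2/3 = -2*⅓ = -⅔ ≈ -0.66667)
X(A) = -⅔ + 4*A (X(A) = -⅔ + A*4 = -⅔ + 4*A)
(127 + X(J(1)))*98 = (127 + (-⅔ + 4*(-1)))*98 = (127 + (-⅔ - 4))*98 = (127 - 14/3)*98 = (367/3)*98 = 35966/3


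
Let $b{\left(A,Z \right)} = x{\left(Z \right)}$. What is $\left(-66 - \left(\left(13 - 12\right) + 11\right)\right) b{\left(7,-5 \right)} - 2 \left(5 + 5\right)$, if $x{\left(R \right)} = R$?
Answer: $370$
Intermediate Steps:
$b{\left(A,Z \right)} = Z$
$\left(-66 - \left(\left(13 - 12\right) + 11\right)\right) b{\left(7,-5 \right)} - 2 \left(5 + 5\right) = \left(-66 - \left(\left(13 - 12\right) + 11\right)\right) \left(-5\right) - 2 \left(5 + 5\right) = \left(-66 - \left(1 + 11\right)\right) \left(-5\right) - 20 = \left(-66 - 12\right) \left(-5\right) - 20 = \left(-78\right) \left(-5\right) - 20 = 390 - 20 = 370$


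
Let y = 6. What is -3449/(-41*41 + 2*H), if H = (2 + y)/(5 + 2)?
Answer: 24143/11751 ≈ 2.0546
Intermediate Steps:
H = 8/7 (H = (2 + 6)/(5 + 2) = 8/7 ≈ 1.1429)
-3449/(-41*41 + 2*H) = -3449/(-41*41 + 2*(8/7)) = -3449/(-1681 + 16/7) = -3449/(-11751/7) = -3449*(-7/11751) = 24143/11751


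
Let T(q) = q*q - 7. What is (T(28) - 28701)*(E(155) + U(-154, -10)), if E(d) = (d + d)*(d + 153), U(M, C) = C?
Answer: -2665904280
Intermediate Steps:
E(d) = 2*d*(153 + d) (E(d) = (2*d)*(153 + d) = 2*d*(153 + d))
T(q) = -7 + q² (T(q) = q² - 7 = -7 + q²)
(T(28) - 28701)*(E(155) + U(-154, -10)) = ((-7 + 28²) - 28701)*(2*155*(153 + 155) - 10) = ((-7 + 784) - 28701)*(2*155*308 - 10) = (777 - 28701)*(95480 - 10) = -27924*95470 = -2665904280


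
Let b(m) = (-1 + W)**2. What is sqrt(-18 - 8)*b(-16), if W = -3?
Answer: 16*I*sqrt(26) ≈ 81.584*I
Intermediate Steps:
b(m) = 16 (b(m) = (-1 - 3)**2 = (-4)**2 = 16)
sqrt(-18 - 8)*b(-16) = sqrt(-18 - 8)*16 = sqrt(-26)*16 = (I*sqrt(26))*16 = 16*I*sqrt(26)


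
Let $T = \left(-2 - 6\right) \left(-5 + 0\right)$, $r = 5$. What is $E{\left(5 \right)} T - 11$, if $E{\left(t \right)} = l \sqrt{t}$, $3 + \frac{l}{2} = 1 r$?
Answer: $-11 + 160 \sqrt{5} \approx 346.77$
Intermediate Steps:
$T = 40$ ($T = \left(-8\right) \left(-5\right) = 40$)
$l = 4$ ($l = -6 + 2 \cdot 1 \cdot 5 = -6 + 2 \cdot 5 = -6 + 10 = 4$)
$E{\left(t \right)} = 4 \sqrt{t}$
$E{\left(5 \right)} T - 11 = 4 \sqrt{5} \cdot 40 - 11 = 160 \sqrt{5} - 11 = -11 + 160 \sqrt{5}$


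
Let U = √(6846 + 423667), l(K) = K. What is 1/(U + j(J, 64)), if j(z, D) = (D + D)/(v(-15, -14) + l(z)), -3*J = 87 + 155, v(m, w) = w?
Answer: 6816/2170206817 + 5041*√430513/2170206817 ≈ 0.0015272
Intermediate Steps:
J = -242/3 (J = -(87 + 155)/3 = -⅓*242 = -242/3 ≈ -80.667)
j(z, D) = 2*D/(-14 + z) (j(z, D) = (D + D)/(-14 + z) = (2*D)/(-14 + z) = 2*D/(-14 + z))
U = √430513 ≈ 656.13
1/(U + j(J, 64)) = 1/(√430513 + 2*64/(-14 - 242/3)) = 1/(√430513 + 2*64/(-284/3)) = 1/(√430513 + 2*64*(-3/284)) = 1/(√430513 - 96/71) = 1/(-96/71 + √430513)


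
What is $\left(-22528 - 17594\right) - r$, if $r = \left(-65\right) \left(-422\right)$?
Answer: $-67552$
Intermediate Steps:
$r = 27430$
$\left(-22528 - 17594\right) - r = \left(-22528 - 17594\right) - 27430 = -40122 - 27430 = -67552$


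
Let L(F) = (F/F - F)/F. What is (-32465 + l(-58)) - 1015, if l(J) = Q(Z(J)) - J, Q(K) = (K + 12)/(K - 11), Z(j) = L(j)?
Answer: -23295771/697 ≈ -33423.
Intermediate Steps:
L(F) = (1 - F)/F
Z(j) = (1 - j)/j
Q(K) = (12 + K)/(-11 + K)
l(J) = -J + (12 + (1 - J)/J)/(-11 + (1 - J)/J) (l(J) = (12 + (1 - J)/J)/(-11 + (1 - J)/J) - J = -J + (12 + (1 - J)/J)/(-11 + (1 - J)/J))
(-32465 + l(-58)) - 1015 = (-32465 + (-1 - 12*(-58)**2 - 10*(-58))/(-1 + 12*(-58))) - 1015 = (-32465 + (-1 - 12*3364 + 580)/(-1 - 696)) - 1015 = (-32465 + (-1 - 40368 + 580)/(-697)) - 1015 = (-32465 - 1/697*(-39789)) - 1015 = (-32465 + 39789/697) - 1015 = -22588316/697 - 1015 = -23295771/697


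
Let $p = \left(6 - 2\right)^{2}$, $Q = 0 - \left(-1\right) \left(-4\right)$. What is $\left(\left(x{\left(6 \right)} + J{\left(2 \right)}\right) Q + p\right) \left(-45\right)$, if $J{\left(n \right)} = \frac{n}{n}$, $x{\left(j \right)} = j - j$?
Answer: $-540$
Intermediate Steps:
$Q = -4$ ($Q = 0 - 4 = -4$)
$x{\left(j \right)} = 0$
$J{\left(n \right)} = 1$
$p = 16$ ($p = 4^{2} = 16$)
$\left(\left(x{\left(6 \right)} + J{\left(2 \right)}\right) Q + p\right) \left(-45\right) = \left(\left(0 + 1\right) \left(-4\right) + 16\right) \left(-45\right) = \left(1 \left(-4\right) + 16\right) \left(-45\right) = \left(-4 + 16\right) \left(-45\right) = 12 \left(-45\right) = -540$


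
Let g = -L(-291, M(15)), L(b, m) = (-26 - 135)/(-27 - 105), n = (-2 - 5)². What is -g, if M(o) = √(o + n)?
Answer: 161/132 ≈ 1.2197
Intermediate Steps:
n = 49 (n = (-7)² = 49)
M(o) = √(49 + o) (M(o) = √(o + 49) = √(49 + o))
L(b, m) = 161/132 (L(b, m) = -161/(-132) = -161*(-1/132) = 161/132)
g = -161/132 (g = -1*161/132 = -161/132 ≈ -1.2197)
-g = -1*(-161/132) = 161/132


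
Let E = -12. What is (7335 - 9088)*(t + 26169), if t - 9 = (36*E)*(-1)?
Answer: -46647330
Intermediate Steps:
t = 441 (t = 9 + (36*(-12))*(-1) = 9 - 432*(-1) = 9 + 432 = 441)
(7335 - 9088)*(t + 26169) = (7335 - 9088)*(441 + 26169) = -1753*26610 = -46647330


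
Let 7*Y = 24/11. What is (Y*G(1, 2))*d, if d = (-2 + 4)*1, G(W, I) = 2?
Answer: 96/77 ≈ 1.2468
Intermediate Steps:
Y = 24/77 (Y = (24/11)/7 = (24*(1/11))/7 = (⅐)*(24/11) = 24/77 ≈ 0.31169)
d = 2 (d = 2*1 = 2)
(Y*G(1, 2))*d = ((24/77)*2)*2 = (48/77)*2 = 96/77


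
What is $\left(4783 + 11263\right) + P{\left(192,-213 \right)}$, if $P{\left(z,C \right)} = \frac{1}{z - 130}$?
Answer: $\frac{994853}{62} \approx 16046.0$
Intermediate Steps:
$P{\left(z,C \right)} = \frac{1}{-130 + z}$
$\left(4783 + 11263\right) + P{\left(192,-213 \right)} = \left(4783 + 11263\right) + \frac{1}{-130 + 192} = 16046 + \frac{1}{62} = \frac{994853}{62}$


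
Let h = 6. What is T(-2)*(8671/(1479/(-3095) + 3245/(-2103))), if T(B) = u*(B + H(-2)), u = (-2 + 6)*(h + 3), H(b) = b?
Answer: 2031756290460/3288403 ≈ 6.1786e+5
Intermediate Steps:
u = 36 (u = (-2 + 6)*(6 + 3) = 4*9 = 36)
T(B) = -72 + 36*B (T(B) = 36*(B - 2) = 36*(-2 + B) = -72 + 36*B)
T(-2)*(8671/(1479/(-3095) + 3245/(-2103))) = (-72 + 36*(-2))*(8671/(1479/(-3095) + 3245/(-2103))) = (-72 - 72)*(8671/(1479*(-1/3095) + 3245*(-1/2103))) = -1248624/(-1479/3095 - 3245/2103) = -1248624/(-13153612/6508785) = -1248624*(-6508785)/13153612 = -144*(-56437674735/13153612) = 2031756290460/3288403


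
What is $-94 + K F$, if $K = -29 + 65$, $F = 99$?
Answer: $3470$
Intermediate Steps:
$K = 36$
$-94 + K F = -94 + 36 \cdot 99 = -94 + 3564 = 3470$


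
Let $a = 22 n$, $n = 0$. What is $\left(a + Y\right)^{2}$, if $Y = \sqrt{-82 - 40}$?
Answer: $-122$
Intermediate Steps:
$a = 0$ ($a = 22 \cdot 0 = 0$)
$Y = i \sqrt{122}$ ($Y = \sqrt{-122} = i \sqrt{122} \approx 11.045 i$)
$\left(a + Y\right)^{2} = \left(0 + i \sqrt{122}\right)^{2} = \left(i \sqrt{122}\right)^{2} = -122$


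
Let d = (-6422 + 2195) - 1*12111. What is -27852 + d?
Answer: -44190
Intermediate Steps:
d = -16338 (d = -4227 - 12111 = -16338)
-27852 + d = -27852 - 16338 = -44190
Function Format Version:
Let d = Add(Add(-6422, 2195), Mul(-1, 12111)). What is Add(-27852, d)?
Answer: -44190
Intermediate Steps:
d = -16338 (d = Add(-4227, -12111) = -16338)
Add(-27852, d) = Add(-27852, -16338) = -44190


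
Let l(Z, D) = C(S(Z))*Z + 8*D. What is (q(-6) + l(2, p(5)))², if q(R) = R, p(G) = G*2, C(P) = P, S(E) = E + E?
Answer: 6724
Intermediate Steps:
S(E) = 2*E
p(G) = 2*G
l(Z, D) = 2*Z² + 8*D (l(Z, D) = (2*Z)*Z + 8*D = 2*Z² + 8*D)
(q(-6) + l(2, p(5)))² = (-6 + (2*2² + 8*(2*5)))² = (-6 + (2*4 + 8*10))² = (-6 + (8 + 80))² = (-6 + 88)² = 82² = 6724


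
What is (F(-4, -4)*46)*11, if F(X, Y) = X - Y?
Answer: 0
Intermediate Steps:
(F(-4, -4)*46)*11 = ((-4 - 1*(-4))*46)*11 = ((-4 + 4)*46)*11 = (0*46)*11 = 0*11 = 0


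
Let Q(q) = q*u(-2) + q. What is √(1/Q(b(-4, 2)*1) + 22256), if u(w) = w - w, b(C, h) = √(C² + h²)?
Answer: √(2225600 + 10*√5)/10 ≈ 149.19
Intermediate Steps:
u(w) = 0
Q(q) = q (Q(q) = q*0 + q = 0 + q = q)
√(1/Q(b(-4, 2)*1) + 22256) = √(1/(√((-4)² + 2²)*1) + 22256) = √(1/(√(16 + 4)*1) + 22256) = √(1/(√20*1) + 22256) = √(1/((2*√5)*1) + 22256) = √(1/(2*√5) + 22256) = √(√5/10 + 22256) = √(22256 + √5/10)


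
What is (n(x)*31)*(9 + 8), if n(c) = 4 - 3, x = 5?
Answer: 527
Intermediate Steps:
n(c) = 1
(n(x)*31)*(9 + 8) = (1*31)*(9 + 8) = 31*17 = 527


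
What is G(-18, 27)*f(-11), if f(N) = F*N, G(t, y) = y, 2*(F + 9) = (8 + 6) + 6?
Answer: -297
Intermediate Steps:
F = 1 (F = -9 + ((8 + 6) + 6)/2 = -9 + (14 + 6)/2 = -9 + (1/2)*20 = -9 + 10 = 1)
f(N) = N (f(N) = 1*N = N)
G(-18, 27)*f(-11) = 27*(-11) = -297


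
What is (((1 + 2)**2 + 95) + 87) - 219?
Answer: -28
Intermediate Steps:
(((1 + 2)**2 + 95) + 87) - 219 = ((3**2 + 95) + 87) - 219 = ((9 + 95) + 87) - 219 = (104 + 87) - 219 = 191 - 219 = -28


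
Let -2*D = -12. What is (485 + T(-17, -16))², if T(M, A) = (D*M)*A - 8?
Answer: 4447881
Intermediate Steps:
D = 6 (D = -½*(-12) = 6)
T(M, A) = -8 + 6*A*M (T(M, A) = (6*M)*A - 8 = 6*A*M - 8 = -8 + 6*A*M)
(485 + T(-17, -16))² = (485 + (-8 + 6*(-16)*(-17)))² = (485 + (-8 + 1632))² = (485 + 1624)² = 2109² = 4447881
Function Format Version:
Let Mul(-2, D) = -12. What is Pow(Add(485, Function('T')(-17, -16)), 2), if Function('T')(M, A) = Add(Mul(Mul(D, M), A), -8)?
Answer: 4447881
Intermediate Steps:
D = 6 (D = Mul(Rational(-1, 2), -12) = 6)
Function('T')(M, A) = Add(-8, Mul(6, A, M)) (Function('T')(M, A) = Add(Mul(Mul(6, M), A), -8) = Add(Mul(6, A, M), -8) = Add(-8, Mul(6, A, M)))
Pow(Add(485, Function('T')(-17, -16)), 2) = Pow(Add(485, Add(-8, Mul(6, -16, -17))), 2) = Pow(Add(485, Add(-8, 1632)), 2) = Pow(Add(485, 1624), 2) = Pow(2109, 2) = 4447881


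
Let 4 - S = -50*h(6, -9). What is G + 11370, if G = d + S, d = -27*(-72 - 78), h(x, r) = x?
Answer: 15724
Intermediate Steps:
d = 4050 (d = -27*(-150) = 4050)
S = 304 (S = 4 - (-50)*6 = 4 - 1*(-300) = 4 + 300 = 304)
G = 4354 (G = 4050 + 304 = 4354)
G + 11370 = 4354 + 11370 = 15724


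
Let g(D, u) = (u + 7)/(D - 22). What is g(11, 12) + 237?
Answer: 2588/11 ≈ 235.27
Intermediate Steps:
g(D, u) = (7 + u)/(-22 + D)
g(11, 12) + 237 = (7 + 12)/(-22 + 11) + 237 = 19/(-11) + 237 = -1/11*19 + 237 = -19/11 + 237 = 2588/11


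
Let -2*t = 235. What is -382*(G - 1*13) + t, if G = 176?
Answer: -124767/2 ≈ -62384.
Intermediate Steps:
t = -235/2 (t = -½*235 = -235/2 ≈ -117.50)
-382*(G - 1*13) + t = -382*(176 - 1*13) - 235/2 = -382*(176 - 13) - 235/2 = -382*163 - 235/2 = -62266 - 235/2 = -124767/2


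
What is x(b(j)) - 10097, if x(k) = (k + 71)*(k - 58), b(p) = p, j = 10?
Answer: -13985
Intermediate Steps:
x(k) = (-58 + k)*(71 + k) (x(k) = (71 + k)*(-58 + k) = (-58 + k)*(71 + k))
x(b(j)) - 10097 = (-4118 + 10² + 13*10) - 10097 = (-4118 + 100 + 130) - 10097 = -3888 - 10097 = -13985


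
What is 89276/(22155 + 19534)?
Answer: 89276/41689 ≈ 2.1415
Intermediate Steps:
89276/(22155 + 19534) = 89276/41689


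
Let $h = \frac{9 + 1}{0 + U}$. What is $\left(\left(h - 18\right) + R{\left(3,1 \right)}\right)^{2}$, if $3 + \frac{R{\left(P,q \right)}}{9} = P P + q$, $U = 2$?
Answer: $2500$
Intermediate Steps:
$R{\left(P,q \right)} = -27 + 9 q + 9 P^{2}$ ($R{\left(P,q \right)} = -27 + 9 \left(P P + q\right) = -27 + 9 \left(P^{2} + q\right) = -27 + 9 \left(q + P^{2}\right) = -27 + \left(9 q + 9 P^{2}\right) = -27 + 9 q + 9 P^{2}$)
$h = 5$ ($h = \frac{9 + 1}{0 + 2} = \frac{10}{2} = 10 \cdot \frac{1}{2} = 5$)
$\left(\left(h - 18\right) + R{\left(3,1 \right)}\right)^{2} = \left(\left(5 - 18\right) + \left(-27 + 9 \cdot 1 + 9 \cdot 3^{2}\right)\right)^{2} = \left(\left(5 - 18\right) + \left(-27 + 9 + 9 \cdot 9\right)\right)^{2} = \left(-13 + \left(-27 + 9 + 81\right)\right)^{2} = \left(-13 + 63\right)^{2} = 50^{2} = 2500$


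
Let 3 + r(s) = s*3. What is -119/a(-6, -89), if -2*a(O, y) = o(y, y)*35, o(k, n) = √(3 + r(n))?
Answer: -34*I*√267/1335 ≈ -0.41615*I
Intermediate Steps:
r(s) = -3 + 3*s (r(s) = -3 + s*3 = -3 + 3*s)
o(k, n) = √3*√n (o(k, n) = √(3 + (-3 + 3*n)) = √(3*n) = √3*√n)
a(O, y) = -35*√3*√y/2 (a(O, y) = -√3*√y*35/2 = -35*√3*√y/2)
-119/a(-6, -89) = -119*2*I*√267/9345 = -34*I*√267/1335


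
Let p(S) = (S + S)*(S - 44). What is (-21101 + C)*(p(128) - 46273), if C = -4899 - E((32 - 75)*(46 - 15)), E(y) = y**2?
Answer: 44655757641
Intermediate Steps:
p(S) = 2*S*(-44 + S) (p(S) = (2*S)*(-44 + S) = 2*S*(-44 + S))
C = -1781788 (C = -4899 - ((32 - 75)*(46 - 15))**2 = -4899 - (-43*31)**2 = -4899 - 1*(-1333)**2 = -4899 - 1*1776889 = -4899 - 1776889 = -1781788)
(-21101 + C)*(p(128) - 46273) = (-21101 - 1781788)*(2*128*(-44 + 128) - 46273) = -1802889*(2*128*84 - 46273) = -1802889*(21504 - 46273) = -1802889*(-24769) = 44655757641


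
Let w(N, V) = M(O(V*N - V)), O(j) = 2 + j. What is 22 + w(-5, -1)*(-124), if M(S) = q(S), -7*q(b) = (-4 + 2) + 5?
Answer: 526/7 ≈ 75.143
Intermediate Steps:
q(b) = -3/7 (q(b) = -((-4 + 2) + 5)/7 = -(-2 + 5)/7 = -⅐*3 = -3/7)
M(S) = -3/7
w(N, V) = -3/7
22 + w(-5, -1)*(-124) = 22 - 3/7*(-124) = 22 + 372/7 = 526/7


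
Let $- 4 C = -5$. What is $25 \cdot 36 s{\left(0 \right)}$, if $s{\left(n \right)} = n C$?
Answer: $0$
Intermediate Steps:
$C = \frac{5}{4}$ ($C = \left(- \frac{1}{4}\right) \left(-5\right) = \frac{5}{4} \approx 1.25$)
$s{\left(n \right)} = \frac{5 n}{4}$ ($s{\left(n \right)} = n \frac{5}{4} = \frac{5 n}{4}$)
$25 \cdot 36 s{\left(0 \right)} = 25 \cdot 36 \cdot \frac{5}{4} \cdot 0 = 900 \cdot 0 = 0$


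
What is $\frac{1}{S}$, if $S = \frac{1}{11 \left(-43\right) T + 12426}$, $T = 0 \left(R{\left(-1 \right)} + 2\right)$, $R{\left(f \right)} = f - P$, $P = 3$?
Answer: $12426$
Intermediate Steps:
$R{\left(f \right)} = -3 + f$ ($R{\left(f \right)} = f - 3 = -3 + f$)
$T = 0$ ($T = 0 \left(\left(-3 - 1\right) + 2\right) = 0 \left(-4 + 2\right) = 0 \left(-2\right) = 0$)
$S = \frac{1}{12426}$ ($S = \frac{1}{11 \left(-43\right) 0 + 12426} = \frac{1}{\left(-473\right) 0 + 12426} = \frac{1}{0 + 12426} = \frac{1}{12426} \approx 8.0476 \cdot 10^{-5}$)
$\frac{1}{S} = \frac{1}{\frac{1}{12426}} = 12426$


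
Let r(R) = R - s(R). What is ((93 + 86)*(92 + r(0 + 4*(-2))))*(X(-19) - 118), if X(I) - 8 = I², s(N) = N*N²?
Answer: 26777684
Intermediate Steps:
s(N) = N³
X(I) = 8 + I²
r(R) = R - R³
((93 + 86)*(92 + r(0 + 4*(-2))))*(X(-19) - 118) = ((93 + 86)*(92 + ((0 + 4*(-2)) - (0 + 4*(-2))³)))*((8 + (-19)²) - 118) = (179*(92 + ((0 - 8) - (0 - 8)³)))*((8 + 361) - 118) = (179*(92 + (-8 - 1*(-8)³)))*(369 - 118) = (179*(92 + (-8 - 1*(-512))))*251 = (179*(92 + (-8 + 512)))*251 = (179*(92 + 504))*251 = (179*596)*251 = 106684*251 = 26777684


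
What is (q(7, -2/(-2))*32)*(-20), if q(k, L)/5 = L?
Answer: -3200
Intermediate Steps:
q(k, L) = 5*L
(q(7, -2/(-2))*32)*(-20) = ((5*(-2/(-2)))*32)*(-20) = ((5*(-2*(-½)))*32)*(-20) = ((5*1)*32)*(-20) = (5*32)*(-20) = 160*(-20) = -3200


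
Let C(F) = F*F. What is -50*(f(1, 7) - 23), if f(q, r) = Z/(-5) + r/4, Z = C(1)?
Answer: 2145/2 ≈ 1072.5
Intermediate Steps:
C(F) = F²
Z = 1 (Z = 1² = 1)
f(q, r) = -⅕ + r/4 (f(q, r) = 1/(-5) + r/4 = 1*(-⅕) + r*(¼) = -⅕ + r/4)
-50*(f(1, 7) - 23) = -50*((-⅕ + (¼)*7) - 23) = -50*((-⅕ + 7/4) - 23) = -50*(31/20 - 23) = -50*(-429/20) = 2145/2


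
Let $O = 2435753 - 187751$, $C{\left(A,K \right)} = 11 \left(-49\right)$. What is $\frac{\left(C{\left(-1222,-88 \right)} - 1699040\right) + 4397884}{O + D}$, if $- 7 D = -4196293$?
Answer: $\frac{18888135}{19932307} \approx 0.94761$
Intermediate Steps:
$C{\left(A,K \right)} = -539$
$D = \frac{4196293}{7}$ ($D = \left(- \frac{1}{7}\right) \left(-4196293\right) = \frac{4196293}{7} \approx 5.9947 \cdot 10^{5}$)
$O = 2248002$ ($O = 2435753 - 187751 = 2248002$)
$\frac{\left(C{\left(-1222,-88 \right)} - 1699040\right) + 4397884}{O + D} = \frac{\left(-539 - 1699040\right) + 4397884}{2248002 + \frac{4196293}{7}} = \frac{-1699579 + 4397884}{\frac{19932307}{7}} = 2698305 \cdot \frac{7}{19932307} = \frac{18888135}{19932307}$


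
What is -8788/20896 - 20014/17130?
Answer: -71093873/44743560 ≈ -1.5889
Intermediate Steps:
-8788/20896 - 20014/17130 = -8788*1/20896 - 20014*1/17130 = -2197/5224 - 10007/8565 = -71093873/44743560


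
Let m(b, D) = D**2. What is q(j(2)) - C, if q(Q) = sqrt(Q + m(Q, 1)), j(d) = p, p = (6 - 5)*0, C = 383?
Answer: -382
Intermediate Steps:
p = 0 (p = 1*0 = 0)
j(d) = 0
q(Q) = sqrt(1 + Q) (q(Q) = sqrt(Q + 1**2) = sqrt(Q + 1) = sqrt(1 + Q))
q(j(2)) - C = sqrt(1 + 0) - 1*383 = sqrt(1) - 383 = 1 - 383 = -382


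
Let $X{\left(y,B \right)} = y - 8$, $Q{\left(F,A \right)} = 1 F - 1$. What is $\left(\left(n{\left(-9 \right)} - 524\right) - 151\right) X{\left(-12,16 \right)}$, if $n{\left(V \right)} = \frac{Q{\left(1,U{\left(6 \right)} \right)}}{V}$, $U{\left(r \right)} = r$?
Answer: $13500$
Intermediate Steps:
$Q{\left(F,A \right)} = -1 + F$ ($Q{\left(F,A \right)} = F - 1 = -1 + F$)
$n{\left(V \right)} = 0$ ($n{\left(V \right)} = \frac{-1 + 1}{V} = \frac{0}{V} = 0$)
$X{\left(y,B \right)} = -8 + y$
$\left(\left(n{\left(-9 \right)} - 524\right) - 151\right) X{\left(-12,16 \right)} = \left(\left(0 - 524\right) - 151\right) \left(-8 - 12\right) = \left(-524 - 151\right) \left(-20\right) = \left(-675\right) \left(-20\right) = 13500$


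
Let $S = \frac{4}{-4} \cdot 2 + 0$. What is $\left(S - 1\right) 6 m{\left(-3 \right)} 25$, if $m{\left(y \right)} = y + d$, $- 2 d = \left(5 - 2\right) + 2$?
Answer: $2475$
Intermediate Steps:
$S = -2$ ($S = 4 \left(- \frac{1}{4}\right) 2 + 0 = \left(-1\right) 2 + 0 = -2 + 0 = -2$)
$d = - \frac{5}{2}$ ($d = - \frac{\left(5 - 2\right) + 2}{2} = - \frac{3 + 2}{2} = \left(- \frac{1}{2}\right) 5 = - \frac{5}{2} \approx -2.5$)
$m{\left(y \right)} = - \frac{5}{2} + y$ ($m{\left(y \right)} = y - \frac{5}{2} = - \frac{5}{2} + y$)
$\left(S - 1\right) 6 m{\left(-3 \right)} 25 = \left(-2 - 1\right) 6 \left(- \frac{5}{2} - 3\right) 25 = \left(-3\right) 6 \left(- \frac{11}{2}\right) 25 = \left(-18\right) \left(- \frac{11}{2}\right) 25 = 99 \cdot 25 = 2475$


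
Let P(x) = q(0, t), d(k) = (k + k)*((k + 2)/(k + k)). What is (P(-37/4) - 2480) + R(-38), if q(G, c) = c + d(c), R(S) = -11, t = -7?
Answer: -2503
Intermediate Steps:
d(k) = 2 + k (d(k) = (2*k)*((2 + k)/((2*k))) = (2*k)*((2 + k)*(1/(2*k))) = (2*k)*((2 + k)/(2*k)) = 2 + k)
q(G, c) = 2 + 2*c (q(G, c) = c + (2 + c) = 2 + 2*c)
P(x) = -12 (P(x) = 2 + 2*(-7) = 2 - 14 = -12)
(P(-37/4) - 2480) + R(-38) = (-12 - 2480) - 11 = -2492 - 11 = -2503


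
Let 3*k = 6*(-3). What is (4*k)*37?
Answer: -888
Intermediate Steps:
k = -6 (k = (6*(-3))/3 = (⅓)*(-18) = -6)
(4*k)*37 = (4*(-6))*37 = -24*37 = -888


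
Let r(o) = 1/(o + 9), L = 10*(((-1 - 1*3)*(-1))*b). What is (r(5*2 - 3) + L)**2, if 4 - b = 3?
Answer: 410881/256 ≈ 1605.0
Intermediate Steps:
b = 1 (b = 4 - 1*3 = 4 - 3 = 1)
L = 40 (L = 10*(((-1 - 1*3)*(-1))*1) = 10*(((-1 - 3)*(-1))*1) = 10*(-4*(-1)*1) = 10*(4*1) = 10*4 = 40)
r(o) = 1/(9 + o)
(r(5*2 - 3) + L)**2 = (1/(9 + (5*2 - 3)) + 40)**2 = (1/(9 + (10 - 3)) + 40)**2 = (1/(9 + 7) + 40)**2 = (1/16 + 40)**2 = (641/16)**2 = 410881/256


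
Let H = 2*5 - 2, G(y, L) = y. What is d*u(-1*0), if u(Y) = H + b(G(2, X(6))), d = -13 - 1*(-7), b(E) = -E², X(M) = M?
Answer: -24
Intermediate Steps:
d = -6 (d = -13 + 7 = -6)
H = 8 (H = 10 - 2 = 8)
u(Y) = 4 (u(Y) = 8 - 1*2² = 8 - 1*4 = 8 - 4 = 4)
d*u(-1*0) = -6*4 = -24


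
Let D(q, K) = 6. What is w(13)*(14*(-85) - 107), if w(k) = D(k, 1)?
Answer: -7782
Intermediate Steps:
w(k) = 6
w(13)*(14*(-85) - 107) = 6*(14*(-85) - 107) = 6*(-1190 - 107) = 6*(-1297) = -7782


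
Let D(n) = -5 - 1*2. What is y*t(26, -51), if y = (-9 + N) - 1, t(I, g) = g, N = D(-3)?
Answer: 867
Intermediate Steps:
D(n) = -7 (D(n) = -5 - 2 = -7)
N = -7
y = -17 (y = (-9 - 7) - 1 = -16 - 1 = -17)
y*t(26, -51) = -17*(-51) = 867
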